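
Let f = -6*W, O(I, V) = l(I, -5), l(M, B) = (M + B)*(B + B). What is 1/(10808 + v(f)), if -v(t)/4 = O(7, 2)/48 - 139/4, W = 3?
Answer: 3/32846 ≈ 9.1335e-5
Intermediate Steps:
l(M, B) = 2*B*(B + M) (l(M, B) = (B + M)*(2*B) = 2*B*(B + M))
O(I, V) = 50 - 10*I (O(I, V) = 2*(-5)*(-5 + I) = 50 - 10*I)
f = -18 (f = -6*3 = -18)
v(t) = 422/3 (v(t) = -4*((50 - 10*7)/48 - 139/4) = -4*((50 - 70)*(1/48) - 139*1/4) = -4*(-20*1/48 - 139/4) = -4*(-5/12 - 139/4) = -4*(-211/6) = 422/3)
1/(10808 + v(f)) = 1/(10808 + 422/3) = 1/(32846/3) = 3/32846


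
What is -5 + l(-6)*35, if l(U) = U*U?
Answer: 1255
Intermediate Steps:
l(U) = U²
-5 + l(-6)*35 = -5 + (-6)²*35 = -5 + 36*35 = -5 + 1260 = 1255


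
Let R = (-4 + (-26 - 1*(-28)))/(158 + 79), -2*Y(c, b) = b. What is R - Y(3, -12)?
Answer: -1424/237 ≈ -6.0084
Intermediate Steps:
Y(c, b) = -b/2
R = -2/237 (R = (-4 + (-26 + 28))/237 = (-4 + 2)*(1/237) = -2*1/237 = -2/237 ≈ -0.0084388)
R - Y(3, -12) = -2/237 - (-1)*(-12)/2 = -2/237 - 1*6 = -2/237 - 6 = -1424/237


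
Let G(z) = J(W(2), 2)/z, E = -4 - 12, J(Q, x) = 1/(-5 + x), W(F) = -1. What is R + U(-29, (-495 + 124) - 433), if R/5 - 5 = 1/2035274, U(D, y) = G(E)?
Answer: 1222182157/48846576 ≈ 25.021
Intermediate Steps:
E = -16
G(z) = -1/(3*z) (G(z) = 1/((-5 + 2)*z) = 1/((-3)*z) = -1/(3*z))
U(D, y) = 1/48 (U(D, y) = -⅓/(-16) = -⅓*(-1/16) = 1/48)
R = 50881855/2035274 (R = 25 + 5/2035274 = 50881855/2035274 ≈ 25.000)
R + U(-29, (-495 + 124) - 433) = 50881855/2035274 + 1/48 = 1222182157/48846576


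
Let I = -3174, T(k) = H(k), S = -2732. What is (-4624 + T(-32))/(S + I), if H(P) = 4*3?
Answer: 2306/2953 ≈ 0.78090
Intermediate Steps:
H(P) = 12
T(k) = 12
(-4624 + T(-32))/(S + I) = (-4624 + 12)/(-2732 - 3174) = -4612/(-5906) = -4612*(-1/5906) = 2306/2953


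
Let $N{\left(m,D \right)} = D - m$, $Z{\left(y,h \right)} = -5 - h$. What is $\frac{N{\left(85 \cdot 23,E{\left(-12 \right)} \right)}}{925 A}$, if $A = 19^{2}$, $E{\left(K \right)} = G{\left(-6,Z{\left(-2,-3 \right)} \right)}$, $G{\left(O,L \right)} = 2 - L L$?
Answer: $- \frac{103}{17575} \approx -0.0058606$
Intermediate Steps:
$G{\left(O,L \right)} = 2 - L^{2}$
$E{\left(K \right)} = -2$ ($E{\left(K \right)} = 2 - \left(-5 - -3\right)^{2} = 2 - \left(-5 + 3\right)^{2} = 2 - \left(-2\right)^{2} = 2 - 4 = -2$)
$A = 361$
$\frac{N{\left(85 \cdot 23,E{\left(-12 \right)} \right)}}{925 A} = \frac{-2 - 85 \cdot 23}{925 \cdot 361} = \frac{-2 - 1955}{333925} = \left(-2 - 1955\right) \frac{1}{333925} = \left(-1957\right) \frac{1}{333925} = - \frac{103}{17575}$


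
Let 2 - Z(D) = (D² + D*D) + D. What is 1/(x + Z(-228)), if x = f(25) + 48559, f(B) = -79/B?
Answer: -25/1379554 ≈ -1.8122e-5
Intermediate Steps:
Z(D) = 2 - D - 2*D² (Z(D) = 2 - ((D² + D*D) + D) = 2 - ((D² + D²) + D) = 2 - (2*D² + D) = 2 - (D + 2*D²) = 2 + (-D - 2*D²) = 2 - D - 2*D²)
x = 1213896/25 (x = -79/25 + 48559 = 1213896/25 ≈ 48556.)
1/(x + Z(-228)) = 1/(1213896/25 + (2 - 1*(-228) - 2*(-228)²)) = 1/(1213896/25 + (2 + 228 - 2*51984)) = 1/(1213896/25 + (2 + 228 - 103968)) = 1/(1213896/25 - 103738) = 1/(-1379554/25) = -25/1379554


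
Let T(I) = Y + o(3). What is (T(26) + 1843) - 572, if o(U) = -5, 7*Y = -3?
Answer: 8859/7 ≈ 1265.6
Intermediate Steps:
Y = -3/7 (Y = (1/7)*(-3) = -3/7 ≈ -0.42857)
T(I) = -38/7 (T(I) = -3/7 - 5 = -38/7)
(T(26) + 1843) - 572 = (-38/7 + 1843) - 572 = 12863/7 - 572 = 8859/7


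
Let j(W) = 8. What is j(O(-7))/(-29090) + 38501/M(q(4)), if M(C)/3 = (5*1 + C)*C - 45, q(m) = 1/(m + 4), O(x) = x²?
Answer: -35839844948/123879765 ≈ -289.31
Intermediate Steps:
q(m) = 1/(4 + m)
M(C) = -135 + 3*C*(5 + C) (M(C) = 3*((5*1 + C)*C - 45) = 3*((5 + C)*C - 45) = 3*(C*(5 + C) - 45) = 3*(-45 + C*(5 + C)) = -135 + 3*C*(5 + C))
j(O(-7))/(-29090) + 38501/M(q(4)) = 8/(-29090) + 38501/(-135 + 3*(1/(4 + 4))² + 15/(4 + 4)) = 8*(-1/29090) + 38501/(-135 + 3*(1/8)² + 15/8) = -4/14545 + 38501/(-135 + 3*(⅛)² + 15*(⅛)) = -4/14545 + 38501/(-135 + 3*(1/64) + 15/8) = -4/14545 + 38501/(-135 + 3/64 + 15/8) = -4/14545 + 38501/(-8517/64) = -4/14545 + 38501*(-64/8517) = -4/14545 - 2464064/8517 = -35839844948/123879765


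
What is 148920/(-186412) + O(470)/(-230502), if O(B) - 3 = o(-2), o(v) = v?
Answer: -8581636063/10742084706 ≈ -0.79888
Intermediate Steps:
O(B) = 1 (O(B) = 3 - 2 = 1)
148920/(-186412) + O(470)/(-230502) = 148920/(-186412) + 1/(-230502) = 148920*(-1/186412) + 1*(-1/230502) = -37230/46603 - 1/230502 = -8581636063/10742084706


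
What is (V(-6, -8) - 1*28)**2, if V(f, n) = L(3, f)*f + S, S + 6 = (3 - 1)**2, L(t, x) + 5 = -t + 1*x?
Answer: 2916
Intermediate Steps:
L(t, x) = -5 + x - t (L(t, x) = -5 + (-t + 1*x) = -5 + (-t + x) = -5 + (x - t) = -5 + x - t)
S = -2 (S = -6 + (3 - 1)**2 = -6 + 2**2 = -6 + 4 = -2)
V(f, n) = -2 + f*(-8 + f) (V(f, n) = (-5 + f - 1*3)*f - 2 = (-5 + f - 3)*f - 2 = (-8 + f)*f - 2 = f*(-8 + f) - 2 = -2 + f*(-8 + f))
(V(-6, -8) - 1*28)**2 = ((-2 - 6*(-8 - 6)) - 1*28)**2 = ((-2 - 6*(-14)) - 28)**2 = ((-2 + 84) - 28)**2 = (82 - 28)**2 = 54**2 = 2916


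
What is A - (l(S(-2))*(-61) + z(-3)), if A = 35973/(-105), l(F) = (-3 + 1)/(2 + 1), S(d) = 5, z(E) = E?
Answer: -5704/15 ≈ -380.27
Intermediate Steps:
l(F) = -⅔ (l(F) = -2/3 = -2*⅓ = -⅔)
A = -1713/5 (A = 35973*(-1/105) = -1713/5 ≈ -342.60)
A - (l(S(-2))*(-61) + z(-3)) = -1713/5 - (-⅔*(-61) - 3) = -1713/5 - (122/3 - 3) = -1713/5 - 1*113/3 = -1713/5 - 113/3 = -5704/15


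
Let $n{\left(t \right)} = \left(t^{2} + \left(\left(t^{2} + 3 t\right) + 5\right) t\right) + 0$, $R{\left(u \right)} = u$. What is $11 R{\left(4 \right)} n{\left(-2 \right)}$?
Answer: $-88$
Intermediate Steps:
$n{\left(t \right)} = t^{2} + t \left(5 + t^{2} + 3 t\right)$ ($n{\left(t \right)} = \left(t^{2} + \left(5 + t^{2} + 3 t\right) t\right) + 0 = \left(t^{2} + t \left(5 + t^{2} + 3 t\right)\right) + 0 = t^{2} + t \left(5 + t^{2} + 3 t\right)$)
$11 R{\left(4 \right)} n{\left(-2 \right)} = 11 \cdot 4 \left(- 2 \left(5 + \left(-2\right)^{2} + 4 \left(-2\right)\right)\right) = 44 \left(- 2 \left(5 + 4 - 8\right)\right) = 44 \left(\left(-2\right) 1\right) = 44 \left(-2\right) = -88$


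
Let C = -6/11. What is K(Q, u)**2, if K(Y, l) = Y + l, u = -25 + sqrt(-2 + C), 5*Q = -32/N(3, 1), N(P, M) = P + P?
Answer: 1675391/2475 - 1564*I*sqrt(77)/165 ≈ 676.93 - 83.176*I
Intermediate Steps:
C = -6/11 (C = -6*1/11 = -6/11 ≈ -0.54545)
N(P, M) = 2*P
Q = -16/15 (Q = (-32/(2*3))/5 = (-32/6)/5 = (-32*1/6)/5 = (1/5)*(-16/3) = -16/15 ≈ -1.0667)
u = -25 + 2*I*sqrt(77)/11 (u = -25 + sqrt(-2 - 6/11) = -25 + sqrt(-28/11) = -25 + 2*I*sqrt(77)/11 ≈ -25.0 + 1.5954*I)
K(Q, u)**2 = (-16/15 + (-25 + 2*I*sqrt(77)/11))**2 = (-391/15 + 2*I*sqrt(77)/11)**2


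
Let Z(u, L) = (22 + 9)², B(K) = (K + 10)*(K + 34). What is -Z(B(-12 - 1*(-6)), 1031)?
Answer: -961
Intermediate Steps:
B(K) = (10 + K)*(34 + K)
Z(u, L) = 961 (Z(u, L) = 31² = 961)
-Z(B(-12 - 1*(-6)), 1031) = -1*961 = -961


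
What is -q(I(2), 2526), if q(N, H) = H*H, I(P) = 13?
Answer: -6380676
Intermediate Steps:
q(N, H) = H²
-q(I(2), 2526) = -1*2526² = -1*6380676 = -6380676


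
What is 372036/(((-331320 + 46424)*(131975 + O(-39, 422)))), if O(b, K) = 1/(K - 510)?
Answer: -1023099/103397652497 ≈ -9.8948e-6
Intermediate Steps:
O(b, K) = 1/(-510 + K)
372036/(((-331320 + 46424)*(131975 + O(-39, 422)))) = 372036/(((-331320 + 46424)*(131975 + 1/(-510 + 422)))) = 372036/((-284896*(131975 + 1/(-88)))) = 372036/((-284896*(131975 - 1/88))) = 372036/((-284896*11613799/88)) = 372036/(-413590609988/11) = 372036*(-11/413590609988) = -1023099/103397652497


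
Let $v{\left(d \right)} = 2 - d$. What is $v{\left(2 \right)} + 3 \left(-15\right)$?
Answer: $-45$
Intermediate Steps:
$v{\left(2 \right)} + 3 \left(-15\right) = \left(2 - 2\right) + 3 \left(-15\right) = \left(2 - 2\right) - 45 = 0 - 45 = -45$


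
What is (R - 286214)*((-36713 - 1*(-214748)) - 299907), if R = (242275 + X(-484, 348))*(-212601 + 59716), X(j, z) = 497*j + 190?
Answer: 35753193652848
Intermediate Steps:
X(j, z) = 190 + 497*j
R = -293080545 (R = (242275 + (190 + 497*(-484)))*(-212601 + 59716) = (242275 + (190 - 240548))*(-152885) = (242275 - 240358)*(-152885) = 1917*(-152885) = -293080545)
(R - 286214)*((-36713 - 1*(-214748)) - 299907) = (-293080545 - 286214)*((-36713 - 1*(-214748)) - 299907) = -293366759*((-36713 + 214748) - 299907) = -293366759*(178035 - 299907) = -293366759*(-121872) = 35753193652848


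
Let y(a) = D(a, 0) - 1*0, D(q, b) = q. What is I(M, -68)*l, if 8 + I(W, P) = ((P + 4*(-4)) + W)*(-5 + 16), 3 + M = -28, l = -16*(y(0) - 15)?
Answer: -305520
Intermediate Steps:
y(a) = a (y(a) = a - 1*0 = a + 0 = a)
l = 240 (l = -16*(0 - 15) = -16*(-15) = 240)
M = -31 (M = -3 - 28 = -31)
I(W, P) = -184 + 11*P + 11*W (I(W, P) = -8 + ((P + 4*(-4)) + W)*(-5 + 16) = -8 + ((P - 16) + W)*11 = -8 + ((-16 + P) + W)*11 = -8 + (-16 + P + W)*11 = -8 + (-176 + 11*P + 11*W) = -184 + 11*P + 11*W)
I(M, -68)*l = (-184 + 11*(-68) + 11*(-31))*240 = (-184 - 748 - 341)*240 = -1273*240 = -305520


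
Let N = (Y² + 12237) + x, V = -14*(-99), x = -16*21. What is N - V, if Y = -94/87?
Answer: 79596871/7569 ≈ 10516.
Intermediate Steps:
x = -336
V = 1386
Y = -94/87 (Y = -94*1/87 = -94/87 ≈ -1.0805)
N = 90087505/7569 (N = ((-94/87)² + 12237) - 336 = (8836/7569 + 12237) - 336 = 92630689/7569 - 336 = 90087505/7569 ≈ 11902.)
N - V = 90087505/7569 - 1*1386 = 90087505/7569 - 1386 = 79596871/7569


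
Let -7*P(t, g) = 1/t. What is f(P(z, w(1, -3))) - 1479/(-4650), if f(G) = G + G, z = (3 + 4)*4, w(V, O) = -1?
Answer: 11691/37975 ≈ 0.30786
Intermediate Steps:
z = 28 (z = 7*4 = 28)
P(t, g) = -1/(7*t)
f(G) = 2*G
f(P(z, w(1, -3))) - 1479/(-4650) = 2*(-1/7/28) - 1479/(-4650) = 2*(-1/7*1/28) - 1479*(-1)/4650 = 2*(-1/196) - 1*(-493/1550) = -1/98 + 493/1550 = 11691/37975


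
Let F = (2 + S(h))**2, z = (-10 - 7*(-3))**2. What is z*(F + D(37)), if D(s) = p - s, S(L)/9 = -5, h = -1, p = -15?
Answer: 217437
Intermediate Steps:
z = 121 (z = (-10 + 21)**2 = 11**2 = 121)
S(L) = -45 (S(L) = 9*(-5) = -45)
D(s) = -15 - s
F = 1849 (F = (2 - 45)**2 = (-43)**2 = 1849)
z*(F + D(37)) = 121*(1849 + (-15 - 1*37)) = 121*(1849 + (-15 - 37)) = 121*(1849 - 52) = 121*1797 = 217437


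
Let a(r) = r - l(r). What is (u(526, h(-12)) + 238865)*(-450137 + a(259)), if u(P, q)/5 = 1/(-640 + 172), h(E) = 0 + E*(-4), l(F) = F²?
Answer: -57790234013585/468 ≈ -1.2348e+11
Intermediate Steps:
h(E) = -4*E (h(E) = 0 - 4*E = -4*E)
u(P, q) = -5/468 (u(P, q) = 5/(-640 + 172) = 5/(-468) = 5*(-1/468) = -5/468)
a(r) = r - r²
(u(526, h(-12)) + 238865)*(-450137 + a(259)) = (-5/468 + 238865)*(-450137 + 259*(1 - 1*259)) = 111788815*(-450137 + 259*(1 - 259))/468 = 111788815*(-450137 + 259*(-258))/468 = 111788815*(-450137 - 66822)/468 = (111788815/468)*(-516959) = -57790234013585/468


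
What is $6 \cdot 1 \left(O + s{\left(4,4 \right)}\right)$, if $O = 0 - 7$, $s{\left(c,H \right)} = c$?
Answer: $-18$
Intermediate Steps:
$O = -7$ ($O = 0 - 7 = -7$)
$6 \cdot 1 \left(O + s{\left(4,4 \right)}\right) = 6 \cdot 1 \left(-7 + 4\right) = 6 \left(-3\right) = -18$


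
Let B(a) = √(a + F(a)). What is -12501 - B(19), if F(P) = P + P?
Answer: -12501 - √57 ≈ -12509.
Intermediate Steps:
F(P) = 2*P
B(a) = √3*√a (B(a) = √(a + 2*a) = √(3*a) = √3*√a)
-12501 - B(19) = -12501 - √3*√19 = -12501 - √57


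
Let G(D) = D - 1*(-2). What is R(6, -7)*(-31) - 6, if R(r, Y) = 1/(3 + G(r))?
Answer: -97/11 ≈ -8.8182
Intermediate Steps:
G(D) = 2 + D (G(D) = D + 2 = 2 + D)
R(r, Y) = 1/(5 + r) (R(r, Y) = 1/(3 + (2 + r)) = 1/(5 + r))
R(6, -7)*(-31) - 6 = -31/(5 + 6) - 6 = -31/11 - 6 = -97/11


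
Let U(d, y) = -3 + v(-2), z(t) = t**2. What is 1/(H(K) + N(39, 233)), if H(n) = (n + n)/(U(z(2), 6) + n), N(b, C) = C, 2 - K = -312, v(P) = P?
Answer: 309/72625 ≈ 0.0042547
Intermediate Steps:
K = 314 (K = 2 - 1*(-312) = 2 + 312 = 314)
U(d, y) = -5 (U(d, y) = -3 - 2 = -5)
H(n) = 2*n/(-5 + n) (H(n) = (n + n)/(-5 + n) = (2*n)/(-5 + n) = 2*n/(-5 + n))
1/(H(K) + N(39, 233)) = 1/(2*314/(-5 + 314) + 233) = 1/(2*314/309 + 233) = 1/(2*314*(1/309) + 233) = 1/(628/309 + 233) = 1/(72625/309) = 309/72625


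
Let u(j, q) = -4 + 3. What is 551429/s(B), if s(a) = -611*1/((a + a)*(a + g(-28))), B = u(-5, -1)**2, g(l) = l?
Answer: 29777166/611 ≈ 48735.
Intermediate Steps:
u(j, q) = -1
B = 1 (B = (-1)**2 = 1)
s(a) = -611/(2*a*(-28 + a)) (s(a) = -611*1/((a - 28)*(a + a)) = -611*1/(2*a*(-28 + a)) = -611/(2*a*(-28 + a)))
551429/s(B) = 551429/((-611/2/(1*(-28 + 1)))) = 551429/((-611/2*1/(-27))) = 551429/((-611/2*1*(-1/27))) = 551429/(611/54) = 551429*(54/611) = 29777166/611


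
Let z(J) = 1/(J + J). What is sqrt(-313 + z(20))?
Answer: 3*I*sqrt(13910)/20 ≈ 17.691*I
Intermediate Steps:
z(J) = 1/(2*J)
sqrt(-313 + z(20)) = sqrt(-313 + (1/2)/20) = sqrt(-313 + (1/2)*(1/20)) = sqrt(-313 + 1/40) = sqrt(-12519/40) = 3*I*sqrt(13910)/20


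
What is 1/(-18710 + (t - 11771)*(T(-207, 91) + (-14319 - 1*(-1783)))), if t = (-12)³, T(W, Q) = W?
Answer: 1/171999047 ≈ 5.8140e-9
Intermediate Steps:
t = -1728
1/(-18710 + (t - 11771)*(T(-207, 91) + (-14319 - 1*(-1783)))) = 1/(-18710 + (-1728 - 11771)*(-207 + (-14319 - 1*(-1783)))) = 1/(-18710 - 13499*(-207 + (-14319 + 1783))) = 1/(-18710 - 13499*(-207 - 12536)) = 1/(-18710 - 13499*(-12743)) = 1/(-18710 + 172017757) = 1/171999047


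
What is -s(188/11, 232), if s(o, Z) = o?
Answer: -188/11 ≈ -17.091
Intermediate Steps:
-s(188/11, 232) = -188/11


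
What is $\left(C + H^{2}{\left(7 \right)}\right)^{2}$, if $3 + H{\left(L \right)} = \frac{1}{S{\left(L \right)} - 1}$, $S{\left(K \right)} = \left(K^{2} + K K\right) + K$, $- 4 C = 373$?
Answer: $\frac{831508720641}{116985856} \approx 7107.8$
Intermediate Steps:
$C = - \frac{373}{4}$ ($C = \left(- \frac{1}{4}\right) 373 = - \frac{373}{4} \approx -93.25$)
$S{\left(K \right)} = K + 2 K^{2}$ ($S{\left(K \right)} = \left(K^{2} + K^{2}\right) + K = 2 K^{2} + K = K + 2 K^{2}$)
$H{\left(L \right)} = -3 + \frac{1}{-1 + L \left(1 + 2 L\right)}$ ($H{\left(L \right)} = -3 + \frac{1}{L \left(1 + 2 L\right) - 1} = -3 + \frac{1}{-1 + L \left(1 + 2 L\right)}$)
$\left(C + H^{2}{\left(7 \right)}\right)^{2} = \left(- \frac{373}{4} + \left(\frac{4 - 21 \left(1 + 2 \cdot 7\right)}{-1 + 7 \left(1 + 2 \cdot 7\right)}\right)^{2}\right)^{2} = \left(- \frac{373}{4} + \left(\frac{4 - 21 \left(1 + 14\right)}{-1 + 7 \left(1 + 14\right)}\right)^{2}\right)^{2} = \left(- \frac{373}{4} + \left(\frac{4 - 21 \cdot 15}{-1 + 7 \cdot 15}\right)^{2}\right)^{2} = \left(- \frac{373}{4} + \left(\frac{4 - 315}{-1 + 105}\right)^{2}\right)^{2} = \left(- \frac{373}{4} + \left(\frac{1}{104} \left(-311\right)\right)^{2}\right)^{2} = \left(- \frac{373}{4} + \left(- \frac{311}{104}\right)^{2}\right)^{2} = \left(- \frac{373}{4} + \frac{96721}{10816}\right)^{2} = \left(- \frac{911871}{10816}\right)^{2} = \frac{831508720641}{116985856}$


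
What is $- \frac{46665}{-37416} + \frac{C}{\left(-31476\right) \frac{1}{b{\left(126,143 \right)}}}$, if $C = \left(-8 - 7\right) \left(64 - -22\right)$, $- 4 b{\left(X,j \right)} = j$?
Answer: $- \frac{82915}{380396} \approx -0.21797$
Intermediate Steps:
$b{\left(X,j \right)} = - \frac{j}{4}$
$C = -1290$ ($C = \left(-8 - 7\right) \left(64 + 22\right) = \left(-15\right) 86 = -1290$)
$- \frac{46665}{-37416} + \frac{C}{\left(-31476\right) \frac{1}{b{\left(126,143 \right)}}} = - \frac{46665}{-37416} - \frac{1290}{\left(-31476\right) \frac{1}{\left(- \frac{1}{4}\right) 143}} = \left(-46665\right) \left(- \frac{1}{37416}\right) - \frac{1290}{\left(-31476\right) \frac{1}{- \frac{143}{4}}} = \frac{15555}{12472} - \frac{1290}{\left(-31476\right) \left(- \frac{4}{143}\right)} = \frac{15555}{12472} - \frac{1290}{\frac{125904}{143}} = \frac{15555}{12472} - \frac{715}{488} = - \frac{82915}{380396}$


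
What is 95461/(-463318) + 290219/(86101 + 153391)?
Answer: 55800770415/55480477228 ≈ 1.0058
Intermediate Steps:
95461/(-463318) + 290219/(86101 + 153391) = 95461*(-1/463318) + 290219/239492 = -95461/463318 + 290219*(1/239492) = -95461/463318 + 290219/239492 = 55800770415/55480477228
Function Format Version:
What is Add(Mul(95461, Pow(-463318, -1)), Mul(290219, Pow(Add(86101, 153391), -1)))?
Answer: Rational(55800770415, 55480477228) ≈ 1.0058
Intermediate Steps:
Add(Mul(95461, Pow(-463318, -1)), Mul(290219, Pow(Add(86101, 153391), -1))) = Add(Mul(95461, Rational(-1, 463318)), Mul(290219, Pow(239492, -1))) = Add(Rational(-95461, 463318), Mul(290219, Rational(1, 239492))) = Add(Rational(-95461, 463318), Rational(290219, 239492)) = Rational(55800770415, 55480477228)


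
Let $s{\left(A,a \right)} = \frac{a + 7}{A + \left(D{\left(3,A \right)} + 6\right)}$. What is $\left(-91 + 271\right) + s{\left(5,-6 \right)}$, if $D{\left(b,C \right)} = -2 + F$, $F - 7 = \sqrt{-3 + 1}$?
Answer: $\frac{23228}{129} - \frac{i \sqrt{2}}{258} \approx 180.06 - 0.0054814 i$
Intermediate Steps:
$F = 7 + i \sqrt{2}$ ($F = 7 + \sqrt{-3 + 1} = 7 + \sqrt{-2} = 7 + i \sqrt{2} \approx 7.0 + 1.4142 i$)
$D{\left(b,C \right)} = 5 + i \sqrt{2}$ ($D{\left(b,C \right)} = -2 + \left(7 + i \sqrt{2}\right) = 5 + i \sqrt{2}$)
$s{\left(A,a \right)} = \frac{7 + a}{11 + A + i \sqrt{2}}$ ($s{\left(A,a \right)} = \frac{a + 7}{A + \left(\left(5 + i \sqrt{2}\right) + 6\right)} = \frac{7 + a}{A + \left(11 + i \sqrt{2}\right)} = \frac{7 + a}{11 + A + i \sqrt{2}}$)
$\left(-91 + 271\right) + s{\left(5,-6 \right)} = \left(-91 + 271\right) + \frac{7 - 6}{11 + 5 + i \sqrt{2}} = 180 + \frac{1}{16 + i \sqrt{2}} \cdot 1 = 180 + \frac{1}{16 + i \sqrt{2}}$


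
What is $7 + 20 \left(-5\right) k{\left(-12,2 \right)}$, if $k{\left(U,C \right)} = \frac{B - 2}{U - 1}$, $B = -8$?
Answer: $- \frac{909}{13} \approx -69.923$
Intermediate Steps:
$k{\left(U,C \right)} = - \frac{10}{-1 + U}$ ($k{\left(U,C \right)} = \frac{-8 - 2}{U - 1} = - \frac{10}{-1 + U}$)
$7 + 20 \left(-5\right) k{\left(-12,2 \right)} = 7 + 20 \left(-5\right) \left(- \frac{10}{-1 - 12}\right) = 7 - 100 \left(- \frac{10}{-13}\right) = 7 - 100 \left(\left(-10\right) \left(- \frac{1}{13}\right)\right) = 7 - \frac{1000}{13} = - \frac{909}{13}$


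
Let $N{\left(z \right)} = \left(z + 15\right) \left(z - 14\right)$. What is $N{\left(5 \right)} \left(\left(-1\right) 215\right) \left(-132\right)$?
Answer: $-5108400$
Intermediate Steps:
$N{\left(z \right)} = \left(-14 + z\right) \left(15 + z\right)$ ($N{\left(z \right)} = \left(15 + z\right) \left(-14 + z\right) = \left(-14 + z\right) \left(15 + z\right)$)
$N{\left(5 \right)} \left(\left(-1\right) 215\right) \left(-132\right) = \left(-210 + 5 + 5^{2}\right) \left(\left(-1\right) 215\right) \left(-132\right) = \left(-210 + 5 + 25\right) \left(-215\right) \left(-132\right) = \left(-180\right) \left(-215\right) \left(-132\right) = 38700 \left(-132\right) = -5108400$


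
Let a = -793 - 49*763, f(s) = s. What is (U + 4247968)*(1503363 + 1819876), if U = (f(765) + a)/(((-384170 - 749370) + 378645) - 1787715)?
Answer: 1025544524745601883/72646 ≈ 1.4117e+13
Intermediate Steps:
a = -38180 (a = -793 - 37387 = -38180)
U = 1069/72646 (U = (765 - 38180)/(((-384170 - 749370) + 378645) - 1787715) = -37415/((-1133540 + 378645) - 1787715) = -37415/(-754895 - 1787715) = -37415/(-2542610) = -37415*(-1/2542610) = 1069/72646 ≈ 0.014715)
(U + 4247968)*(1503363 + 1819876) = (1069/72646 + 4247968)*(1503363 + 1819876) = (308597884397/72646)*3323239 = 1025544524745601883/72646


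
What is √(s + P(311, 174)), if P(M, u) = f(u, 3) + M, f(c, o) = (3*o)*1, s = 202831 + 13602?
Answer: √216753 ≈ 465.57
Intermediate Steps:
s = 216433
f(c, o) = 3*o
P(M, u) = 9 + M (P(M, u) = 3*3 + M = 9 + M)
√(s + P(311, 174)) = √(216433 + (9 + 311)) = √(216433 + 320) = √216753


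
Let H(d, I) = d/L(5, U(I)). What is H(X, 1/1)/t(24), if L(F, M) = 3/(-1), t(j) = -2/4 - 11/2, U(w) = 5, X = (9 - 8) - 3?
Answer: -1/9 ≈ -0.11111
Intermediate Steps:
X = -2 (X = 1 - 3 = -2)
t(j) = -6 (t(j) = -2*1/4 - 11*1/2 = -1/2 - 11/2 = -6)
L(F, M) = -3 (L(F, M) = 3*(-1) = -3)
H(d, I) = -d/3 (H(d, I) = d/(-3) = d*(-1/3) = -d/3)
H(X, 1/1)/t(24) = -1/3*(-2)/(-6) = (2/3)*(-1/6) = -1/9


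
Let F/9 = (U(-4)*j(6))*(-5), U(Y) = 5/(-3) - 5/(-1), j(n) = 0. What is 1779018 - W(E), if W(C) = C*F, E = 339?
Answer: 1779018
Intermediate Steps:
U(Y) = 10/3 (U(Y) = 5*(-⅓) - 5*(-1) = -5/3 + 5 = 10/3)
F = 0 (F = 9*(((10/3)*0)*(-5)) = 9*(0*(-5)) = 9*0 = 0)
W(C) = 0 (W(C) = C*0 = 0)
1779018 - W(E) = 1779018 - 1*0 = 1779018 + 0 = 1779018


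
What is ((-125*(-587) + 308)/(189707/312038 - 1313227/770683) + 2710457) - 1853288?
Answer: 69402313849509441/87857588915 ≈ 7.8994e+5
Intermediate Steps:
((-125*(-587) + 308)/(189707/312038 - 1313227/770683) + 2710457) - 1853288 = ((73375 + 308)/(189707*(1/312038) - 1313227*1/770683) + 2710457) - 1853288 = (73683/(189707/312038 - 1313227/770683) + 2710457) - 1853288 = (73683/(-263572766745/240482381954) + 2710457) - 1853288 = (73683*(-240482381954/263572766745) + 2710457) - 1853288 = (-5906487783172194/87857588915 + 2710457) - 1853288 = 232227729094611961/87857588915 - 1853288 = 69402313849509441/87857588915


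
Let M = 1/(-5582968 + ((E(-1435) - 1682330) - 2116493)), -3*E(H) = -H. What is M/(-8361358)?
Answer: 3/235345538245264 ≈ 1.2747e-14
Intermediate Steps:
E(H) = H/3 (E(H) = -(-1)*H/3 = H/3)
M = -3/28146808 (M = 1/(-5582968 + (((⅓)*(-1435) - 1682330) - 2116493)) = 1/(-5582968 + ((-1435/3 - 1682330) - 2116493)) = 1/(-5582968 + (-5048425/3 - 2116493)) = 1/(-5582968 - 11397904/3) = 1/(-28146808/3) = -3/28146808 ≈ -1.0658e-7)
M/(-8361358) = -3/28146808/(-8361358) = -3/28146808*(-1/8361358) = 3/235345538245264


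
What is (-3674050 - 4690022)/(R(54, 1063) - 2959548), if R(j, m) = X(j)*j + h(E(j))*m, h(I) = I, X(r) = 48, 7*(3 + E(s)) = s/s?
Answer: 7318563/2589994 ≈ 2.8257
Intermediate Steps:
E(s) = -20/7 (E(s) = -3 + (s/s)/7 = -3 + (⅐)*1 = -3 + ⅐ = -20/7)
R(j, m) = 48*j - 20*m/7
(-3674050 - 4690022)/(R(54, 1063) - 2959548) = (-3674050 - 4690022)/((48*54 - 20/7*1063) - 2959548) = -8364072/((2592 - 21260/7) - 2959548) = -8364072/(-3116/7 - 2959548) = -8364072/(-20719952/7) = -8364072*(-7/20719952) = 7318563/2589994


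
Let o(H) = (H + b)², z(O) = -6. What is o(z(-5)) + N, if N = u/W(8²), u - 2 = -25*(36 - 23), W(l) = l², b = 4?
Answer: 16061/4096 ≈ 3.9211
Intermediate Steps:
o(H) = (4 + H)² (o(H) = (H + 4)² = (4 + H)²)
u = -323 (u = 2 - 25*(36 - 23) = 2 - 25*13 = 2 - 325 = -323)
N = -323/4096 (N = -323/((8²)²) = -323/(64²) = -323/4096 ≈ -0.078857)
o(z(-5)) + N = (4 - 6)² - 323/4096 = (-2)² - 323/4096 = 4 - 323/4096 = 16061/4096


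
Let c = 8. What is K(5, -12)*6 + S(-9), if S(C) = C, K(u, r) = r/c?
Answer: -18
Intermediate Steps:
K(u, r) = r/8
K(5, -12)*6 + S(-9) = ((⅛)*(-12))*6 - 9 = -3/2*6 - 9 = -9 - 9 = -18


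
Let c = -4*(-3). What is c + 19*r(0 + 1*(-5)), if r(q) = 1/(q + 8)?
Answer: 55/3 ≈ 18.333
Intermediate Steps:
r(q) = 1/(8 + q)
c = 12
c + 19*r(0 + 1*(-5)) = 12 + 19/(8 + (0 + 1*(-5))) = 12 + 19/(8 + (0 - 5)) = 12 + 19/(8 - 5) = 12 + 19/3 = 55/3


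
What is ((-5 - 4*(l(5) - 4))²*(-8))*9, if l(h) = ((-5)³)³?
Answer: -4394543625008712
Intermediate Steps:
l(h) = -1953125 (l(h) = (-125)³ = -1953125)
((-5 - 4*(l(5) - 4))²*(-8))*9 = ((-5 - 4*(-1953125 - 4))²*(-8))*9 = ((-5 - 4*(-1953129))²*(-8))*9 = ((-5 + 7812516)²*(-8))*9 = (7812511²*(-8))*9 = (61035328125121*(-8))*9 = -488282625000968*9 = -4394543625008712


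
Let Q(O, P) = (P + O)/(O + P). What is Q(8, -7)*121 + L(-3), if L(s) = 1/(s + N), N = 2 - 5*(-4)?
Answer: 2300/19 ≈ 121.05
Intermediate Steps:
Q(O, P) = 1 (Q(O, P) = (O + P)/(O + P) = 1)
N = 22 (N = 2 + 20 = 22)
L(s) = 1/(22 + s) (L(s) = 1/(s + 22) = 1/(22 + s))
Q(8, -7)*121 + L(-3) = 1*121 + 1/(22 - 3) = 121 + 1/19 = 2300/19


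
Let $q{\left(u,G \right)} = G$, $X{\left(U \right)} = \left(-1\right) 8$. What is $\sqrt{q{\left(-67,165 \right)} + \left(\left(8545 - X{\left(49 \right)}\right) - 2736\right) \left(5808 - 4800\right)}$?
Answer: $\sqrt{5863701} \approx 2421.5$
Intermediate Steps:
$X{\left(U \right)} = -8$
$\sqrt{q{\left(-67,165 \right)} + \left(\left(8545 - X{\left(49 \right)}\right) - 2736\right) \left(5808 - 4800\right)} = \sqrt{165 + \left(\left(8545 - -8\right) - 2736\right) \left(5808 - 4800\right)} = \sqrt{165 + \left(\left(8545 + 8\right) - 2736\right) 1008} = \sqrt{165 + \left(8553 - 2736\right) 1008} = \sqrt{165 + 5817 \cdot 1008} = \sqrt{165 + 5863536} = \sqrt{5863701}$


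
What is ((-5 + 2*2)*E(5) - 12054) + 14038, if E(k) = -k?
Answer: 1989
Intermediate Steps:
((-5 + 2*2)*E(5) - 12054) + 14038 = ((-5 + 2*2)*(-1*5) - 12054) + 14038 = ((-5 + 4)*(-5) - 12054) + 14038 = (-1*(-5) - 12054) + 14038 = (5 - 12054) + 14038 = -12049 + 14038 = 1989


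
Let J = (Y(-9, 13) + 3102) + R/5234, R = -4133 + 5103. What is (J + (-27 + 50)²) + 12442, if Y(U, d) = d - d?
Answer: 42063526/2617 ≈ 16073.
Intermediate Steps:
Y(U, d) = 0
R = 970
J = 8118419/2617 (J = (0 + 3102) + 970/5234 = 3102 + 970*(1/5234) = 3102 + 485/2617 = 8118419/2617 ≈ 3102.2)
(J + (-27 + 50)²) + 12442 = (8118419/2617 + (-27 + 50)²) + 12442 = (8118419/2617 + 23²) + 12442 = (8118419/2617 + 529) + 12442 = 9502812/2617 + 12442 = 42063526/2617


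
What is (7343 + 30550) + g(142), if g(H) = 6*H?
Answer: 38745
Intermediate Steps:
(7343 + 30550) + g(142) = (7343 + 30550) + 6*142 = 37893 + 852 = 38745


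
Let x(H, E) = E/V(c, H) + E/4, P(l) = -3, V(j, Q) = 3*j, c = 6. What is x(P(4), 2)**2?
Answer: 121/324 ≈ 0.37346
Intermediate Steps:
x(H, E) = 11*E/36 (x(H, E) = E/((3*6)) + E/4 = E/18 + E*(1/4) = E*(1/18) + E/4 = E/18 + E/4 = 11*E/36)
x(P(4), 2)**2 = ((11/36)*2)**2 = (11/18)**2 = 121/324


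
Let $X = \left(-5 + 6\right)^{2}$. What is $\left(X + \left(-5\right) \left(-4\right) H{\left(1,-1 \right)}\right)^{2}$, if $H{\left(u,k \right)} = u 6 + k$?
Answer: $10201$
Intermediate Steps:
$H{\left(u,k \right)} = k + 6 u$ ($H{\left(u,k \right)} = 6 u + k = k + 6 u$)
$X = 1$ ($X = 1^{2} = 1$)
$\left(X + \left(-5\right) \left(-4\right) H{\left(1,-1 \right)}\right)^{2} = \left(1 + \left(-5\right) \left(-4\right) \left(-1 + 6 \cdot 1\right)\right)^{2} = \left(1 + 20 \left(-1 + 6\right)\right)^{2} = \left(1 + 20 \cdot 5\right)^{2} = \left(1 + 100\right)^{2} = 101^{2} = 10201$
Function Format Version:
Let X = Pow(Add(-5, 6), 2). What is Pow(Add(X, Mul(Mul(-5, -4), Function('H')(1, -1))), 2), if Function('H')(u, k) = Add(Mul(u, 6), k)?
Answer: 10201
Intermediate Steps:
Function('H')(u, k) = Add(k, Mul(6, u)) (Function('H')(u, k) = Add(Mul(6, u), k) = Add(k, Mul(6, u)))
X = 1 (X = Pow(1, 2) = 1)
Pow(Add(X, Mul(Mul(-5, -4), Function('H')(1, -1))), 2) = Pow(Add(1, Mul(Mul(-5, -4), Add(-1, Mul(6, 1)))), 2) = Pow(Add(1, Mul(20, Add(-1, 6))), 2) = Pow(Add(1, Mul(20, 5)), 2) = Pow(Add(1, 100), 2) = Pow(101, 2) = 10201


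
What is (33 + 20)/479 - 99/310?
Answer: -30991/148490 ≈ -0.20871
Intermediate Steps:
(33 + 20)/479 - 99/310 = 53*(1/479) - 99*1/310 = 53/479 - 99/310 = -30991/148490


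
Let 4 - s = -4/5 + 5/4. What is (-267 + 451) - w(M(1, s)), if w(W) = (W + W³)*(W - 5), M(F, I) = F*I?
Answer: 40643019/160000 ≈ 254.02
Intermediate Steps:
s = 71/20 (s = 4 - (-4/5 + 5/4) = 4 - (-4*⅕ + 5*(¼)) = 4 - (-⅘ + 5/4) = 4 - 1*9/20 = 4 - 9/20 = 71/20 ≈ 3.5500)
w(W) = (-5 + W)*(W + W³) (w(W) = (W + W³)*(-5 + W) = (-5 + W)*(W + W³))
(-267 + 451) - w(M(1, s)) = (-267 + 451) - 1*(71/20)*(-5 + 1*(71/20) + (1*(71/20))³ - 5*(1*(71/20))²) = 184 - 71*(-5 + 71/20 + (71/20)³ - 5*(71/20)²)/20 = 184 - 71*(-5 + 71/20 + 357911/8000 - 5*5041/400)/20 = 184 - 71*(-5 + 71/20 + 357911/8000 - 5041/80)/20 = 184 - 71*(-157789)/(20*8000) = 184 - 1*(-11203019/160000) = 184 + 11203019/160000 = 40643019/160000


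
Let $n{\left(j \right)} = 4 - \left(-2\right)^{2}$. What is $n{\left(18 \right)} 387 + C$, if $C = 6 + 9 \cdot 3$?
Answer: $33$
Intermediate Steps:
$C = 33$ ($C = 6 + 27 = 33$)
$n{\left(j \right)} = 0$ ($n{\left(j \right)} = 4 - 4 = 0$)
$n{\left(18 \right)} 387 + C = 0 \cdot 387 + 33 = 0 + 33 = 33$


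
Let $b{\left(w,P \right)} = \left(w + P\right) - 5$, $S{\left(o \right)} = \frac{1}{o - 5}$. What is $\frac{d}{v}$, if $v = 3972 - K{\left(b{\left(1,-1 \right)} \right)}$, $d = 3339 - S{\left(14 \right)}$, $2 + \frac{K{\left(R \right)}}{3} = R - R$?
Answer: $\frac{15025}{17901} \approx 0.83934$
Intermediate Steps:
$S{\left(o \right)} = \frac{1}{-5 + o}$
$b{\left(w,P \right)} = -5 + P + w$ ($b{\left(w,P \right)} = \left(P + w\right) - 5 = -5 + P + w$)
$K{\left(R \right)} = -6$ ($K{\left(R \right)} = -6 + 3 \left(R - R\right) = -6 + 3 \cdot 0 = -6 + 0 = -6$)
$d = \frac{30050}{9}$ ($d = 3339 - \frac{1}{-5 + 14} = 3339 - \frac{1}{9} = \frac{30050}{9} \approx 3338.9$)
$v = 3978$ ($v = 3972 - -6 = 3972 + 6 = 3978$)
$\frac{d}{v} = \frac{30050}{9 \cdot 3978} = \frac{30050}{9} \cdot \frac{1}{3978} = \frac{15025}{17901}$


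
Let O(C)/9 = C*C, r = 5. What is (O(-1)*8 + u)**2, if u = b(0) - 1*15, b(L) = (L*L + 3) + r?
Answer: 4225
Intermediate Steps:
O(C) = 9*C**2 (O(C) = 9*(C*C) = 9*C**2)
b(L) = 8 + L**2 (b(L) = (L*L + 3) + 5 = (L**2 + 3) + 5 = (3 + L**2) + 5 = 8 + L**2)
u = -7 (u = (8 + 0**2) - 1*15 = (8 + 0) - 15 = 8 - 15 = -7)
(O(-1)*8 + u)**2 = ((9*(-1)**2)*8 - 7)**2 = ((9*1)*8 - 7)**2 = (9*8 - 7)**2 = (72 - 7)**2 = 65**2 = 4225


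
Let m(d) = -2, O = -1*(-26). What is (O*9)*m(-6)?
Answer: -468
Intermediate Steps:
O = 26
(O*9)*m(-6) = (26*9)*(-2) = 234*(-2) = -468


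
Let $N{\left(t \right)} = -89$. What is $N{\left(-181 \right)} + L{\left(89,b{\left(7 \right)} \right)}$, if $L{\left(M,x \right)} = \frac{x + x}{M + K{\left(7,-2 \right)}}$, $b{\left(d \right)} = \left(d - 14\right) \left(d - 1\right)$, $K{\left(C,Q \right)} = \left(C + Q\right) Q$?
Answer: $- \frac{7115}{79} \approx -90.063$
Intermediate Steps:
$K{\left(C,Q \right)} = Q \left(C + Q\right)$
$b{\left(d \right)} = \left(-1 + d\right) \left(-14 + d\right)$ ($b{\left(d \right)} = \left(-14 + d\right) \left(-1 + d\right) = \left(-1 + d\right) \left(-14 + d\right)$)
$L{\left(M,x \right)} = \frac{2 x}{-10 + M}$ ($L{\left(M,x \right)} = \frac{x + x}{M - 2 \left(7 - 2\right)} = \frac{2 x}{M - 10} = \frac{2 x}{-10 + M}$)
$N{\left(-181 \right)} + L{\left(89,b{\left(7 \right)} \right)} = -89 + \frac{2 \left(14 + 7^{2} - 105\right)}{-10 + 89} = -89 + \frac{2 \left(14 + 49 - 105\right)}{79} = -89 + 2 \left(-42\right) \frac{1}{79} = -89 - \frac{84}{79} = - \frac{7115}{79}$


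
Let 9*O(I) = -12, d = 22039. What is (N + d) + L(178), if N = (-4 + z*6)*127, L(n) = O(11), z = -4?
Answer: 55445/3 ≈ 18482.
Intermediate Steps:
O(I) = -4/3 (O(I) = (1/9)*(-12) = -4/3)
L(n) = -4/3
N = -3556 (N = (-4 - 4*6)*127 = (-4 - 24)*127 = -28*127 = -3556)
(N + d) + L(178) = (-3556 + 22039) - 4/3 = 18483 - 4/3 = 55445/3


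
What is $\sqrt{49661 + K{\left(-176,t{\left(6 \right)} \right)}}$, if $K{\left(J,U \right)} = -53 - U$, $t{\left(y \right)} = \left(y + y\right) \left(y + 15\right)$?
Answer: $6 \sqrt{1371} \approx 222.16$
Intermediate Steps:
$t{\left(y \right)} = 2 y \left(15 + y\right)$
$\sqrt{49661 + K{\left(-176,t{\left(6 \right)} \right)}} = \sqrt{49661 - \left(53 + 2 \cdot 6 \left(15 + 6\right)\right)} = \sqrt{49661 - \left(53 + 2 \cdot 6 \cdot 21\right)} = \sqrt{49661 - 305} = \sqrt{49356} = 6 \sqrt{1371}$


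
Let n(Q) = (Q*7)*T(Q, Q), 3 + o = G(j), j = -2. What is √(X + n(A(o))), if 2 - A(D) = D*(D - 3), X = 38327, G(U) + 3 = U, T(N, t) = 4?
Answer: 3*√3991 ≈ 189.52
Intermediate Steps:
G(U) = -3 + U
o = -8 (o = -3 + (-3 - 2) = -3 - 5 = -8)
A(D) = 2 - D*(-3 + D) (A(D) = 2 - D*(D - 3) = 2 - D*(-3 + D))
n(Q) = 28*Q (n(Q) = (Q*7)*4 = (7*Q)*4 = 28*Q)
√(X + n(A(o))) = √(38327 + 28*(2 - 1*(-8)² + 3*(-8))) = √(38327 + 28*(2 - 1*64 - 24)) = √(38327 + 28*(2 - 64 - 24)) = √(38327 + 28*(-86)) = √(38327 - 2408) = √35919 = 3*√3991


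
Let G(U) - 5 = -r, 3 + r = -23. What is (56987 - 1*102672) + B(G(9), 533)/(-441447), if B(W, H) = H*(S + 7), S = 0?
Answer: -491890486/10767 ≈ -45685.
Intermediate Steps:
r = -26 (r = -3 - 23 = -26)
G(U) = 31 (G(U) = 5 - 1*(-26) = 5 + 26 = 31)
B(W, H) = 7*H (B(W, H) = H*(0 + 7) = H*7 = 7*H)
(56987 - 1*102672) + B(G(9), 533)/(-441447) = (56987 - 1*102672) + (7*533)/(-441447) = (56987 - 102672) + 3731*(-1/441447) = -45685 - 91/10767 = -491890486/10767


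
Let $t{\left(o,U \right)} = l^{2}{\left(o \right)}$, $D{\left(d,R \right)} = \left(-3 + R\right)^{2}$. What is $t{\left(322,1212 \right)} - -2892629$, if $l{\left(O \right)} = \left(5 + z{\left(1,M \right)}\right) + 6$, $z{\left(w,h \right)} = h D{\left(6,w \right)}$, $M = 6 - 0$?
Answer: $2893854$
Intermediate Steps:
$M = 6$ ($M = 6 + 0 = 6$)
$z{\left(w,h \right)} = h \left(-3 + w\right)^{2}$
$l{\left(O \right)} = 35$ ($l{\left(O \right)} = \left(5 + 6 \left(-3 + 1\right)^{2}\right) + 6 = \left(5 + 6 \left(-2\right)^{2}\right) + 6 = \left(5 + 6 \cdot 4\right) + 6 = \left(5 + 24\right) + 6 = 29 + 6 = 35$)
$t{\left(o,U \right)} = 1225$ ($t{\left(o,U \right)} = 35^{2} = 1225$)
$t{\left(322,1212 \right)} - -2892629 = 1225 - -2892629 = 1225 + 2892629 = 2893854$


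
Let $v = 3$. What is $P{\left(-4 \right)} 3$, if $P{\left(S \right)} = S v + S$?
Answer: $-48$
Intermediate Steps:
$P{\left(S \right)} = 4 S$ ($P{\left(S \right)} = S 3 + S = 3 S + S = 4 S$)
$P{\left(-4 \right)} 3 = 4 \left(-4\right) 3 = \left(-16\right) 3 = -48$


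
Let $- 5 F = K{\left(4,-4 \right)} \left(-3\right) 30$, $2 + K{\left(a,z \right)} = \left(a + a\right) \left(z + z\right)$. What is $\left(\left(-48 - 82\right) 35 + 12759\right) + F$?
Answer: $7021$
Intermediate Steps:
$K{\left(a,z \right)} = -2 + 4 a z$ ($K{\left(a,z \right)} = -2 + \left(a + a\right) \left(z + z\right) = -2 + 2 a 2 z = -2 + 4 a z$)
$F = -1188$ ($F = - \frac{\left(-2 + 4 \cdot 4 \left(-4\right)\right) \left(-3\right) 30}{5} = - \frac{\left(-2 - 64\right) \left(-3\right) 30}{5} = - \frac{\left(-66\right) \left(-3\right) 30}{5} = - \frac{198 \cdot 30}{5} = \left(- \frac{1}{5}\right) 5940 = -1188$)
$\left(\left(-48 - 82\right) 35 + 12759\right) + F = \left(\left(-48 - 82\right) 35 + 12759\right) - 1188 = \left(\left(-130\right) 35 + 12759\right) - 1188 = \left(-4550 + 12759\right) - 1188 = 8209 - 1188 = 7021$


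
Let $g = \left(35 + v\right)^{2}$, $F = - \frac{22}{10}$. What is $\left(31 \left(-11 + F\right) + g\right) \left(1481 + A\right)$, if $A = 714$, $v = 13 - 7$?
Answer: $2791601$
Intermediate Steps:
$F = - \frac{11}{5}$ ($F = \left(-22\right) \frac{1}{10} = - \frac{11}{5} \approx -2.2$)
$v = 6$
$g = 1681$ ($g = \left(35 + 6\right)^{2} = 41^{2} = 1681$)
$\left(31 \left(-11 + F\right) + g\right) \left(1481 + A\right) = \left(31 \left(-11 - \frac{11}{5}\right) + 1681\right) \left(1481 + 714\right) = \left(31 \left(- \frac{66}{5}\right) + 1681\right) 2195 = \left(- \frac{2046}{5} + 1681\right) 2195 = \frac{6359}{5} \cdot 2195 = 2791601$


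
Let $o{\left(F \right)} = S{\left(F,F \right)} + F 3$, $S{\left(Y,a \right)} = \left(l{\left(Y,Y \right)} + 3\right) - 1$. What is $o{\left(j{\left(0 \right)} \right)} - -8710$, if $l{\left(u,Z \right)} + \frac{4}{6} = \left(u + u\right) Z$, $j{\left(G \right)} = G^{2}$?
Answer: $\frac{26134}{3} \approx 8711.3$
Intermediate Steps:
$l{\left(u,Z \right)} = - \frac{2}{3} + 2 Z u$ ($l{\left(u,Z \right)} = - \frac{2}{3} + \left(u + u\right) Z = - \frac{2}{3} + 2 u Z = - \frac{2}{3} + 2 Z u$)
$S{\left(Y,a \right)} = \frac{4}{3} + 2 Y^{2}$ ($S{\left(Y,a \right)} = \left(\left(- \frac{2}{3} + 2 Y Y\right) + 3\right) - 1 = \left(\left(- \frac{2}{3} + 2 Y^{2}\right) + 3\right) - 1 = \left(\frac{7}{3} + 2 Y^{2}\right) - 1 = \frac{4}{3} + 2 Y^{2}$)
$o{\left(F \right)} = \frac{4}{3} + 2 F^{2} + 3 F$ ($o{\left(F \right)} = \left(\frac{4}{3} + 2 F^{2}\right) + F 3 = \left(\frac{4}{3} + 2 F^{2}\right) + 3 F = \frac{4}{3} + 2 F^{2} + 3 F$)
$o{\left(j{\left(0 \right)} \right)} - -8710 = \left(\frac{4}{3} + 2 \left(0^{2}\right)^{2} + 3 \cdot 0^{2}\right) - -8710 = \left(\frac{4}{3} + 2 \cdot 0^{2} + 3 \cdot 0\right) + 8710 = \left(\frac{4}{3} + 2 \cdot 0 + 0\right) + 8710 = \left(\frac{4}{3} + 0 + 0\right) + 8710 = \frac{4}{3} + 8710 = \frac{26134}{3}$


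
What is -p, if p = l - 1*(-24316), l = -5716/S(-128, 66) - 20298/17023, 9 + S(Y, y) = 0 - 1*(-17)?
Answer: -803496073/34046 ≈ -23600.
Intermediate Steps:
S(Y, y) = 8 (S(Y, y) = -9 + (0 - 1*(-17)) = -9 + (0 + 17) = -9 + 17 = 8)
l = -24366463/34046 (l = -5716/8 - 20298/17023 = -5716*⅛ - 20298*1/17023 = -1429/2 - 20298/17023 = -24366463/34046 ≈ -715.69)
p = 803496073/34046 (p = -24366463/34046 - 1*(-24316) = -24366463/34046 + 24316 = 803496073/34046 ≈ 23600.)
-p = -1*803496073/34046 = -803496073/34046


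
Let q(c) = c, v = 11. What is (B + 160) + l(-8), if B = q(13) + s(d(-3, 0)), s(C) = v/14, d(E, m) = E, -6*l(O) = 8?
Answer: 7243/42 ≈ 172.45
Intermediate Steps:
l(O) = -4/3 (l(O) = -1/6*8 = -4/3)
s(C) = 11/14
B = 193/14 (B = 13 + 11/14 = 193/14 ≈ 13.786)
(B + 160) + l(-8) = (193/14 + 160) - 4/3 = 2433/14 - 4/3 = 7243/42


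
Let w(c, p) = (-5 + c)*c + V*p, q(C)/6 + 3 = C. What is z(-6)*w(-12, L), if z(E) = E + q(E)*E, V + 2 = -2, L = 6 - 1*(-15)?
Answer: 38160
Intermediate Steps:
q(C) = -18 + 6*C
L = 21 (L = 6 + 15 = 21)
V = -4 (V = -2 - 2 = -4)
w(c, p) = -4*p + c*(-5 + c) (w(c, p) = (-5 + c)*c - 4*p = c*(-5 + c) - 4*p = -4*p + c*(-5 + c))
z(E) = E + E*(-18 + 6*E) (z(E) = E + (-18 + 6*E)*E = E + E*(-18 + 6*E))
z(-6)*w(-12, L) = (-6*(-17 + 6*(-6)))*((-12)² - 5*(-12) - 4*21) = (-6*(-17 - 36))*(144 + 60 - 84) = -6*(-53)*120 = 318*120 = 38160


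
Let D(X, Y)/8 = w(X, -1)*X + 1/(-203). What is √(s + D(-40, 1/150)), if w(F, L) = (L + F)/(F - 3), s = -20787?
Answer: I*√1607126104283/8729 ≈ 145.23*I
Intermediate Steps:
w(F, L) = (F + L)/(-3 + F)
D(X, Y) = -8/203 + 8*X*(-1 + X)/(-3 + X) (D(X, Y) = 8*(((X - 1)/(-3 + X))*X + 1/(-203)) = 8*(((-1 + X)/(-3 + X))*X - 1/203) = 8*(X*(-1 + X)/(-3 + X) - 1/203) = 8*(-1/203 + X*(-1 + X)/(-3 + X)) = -8/203 + 8*X*(-1 + X)/(-3 + X))
√(s + D(-40, 1/150)) = √(-20787 + 8*(3 - 204*(-40) + 203*(-40)²)/(203*(-3 - 40))) = √(-20787 + (8/203)*(3 + 8160 + 203*1600)/(-43)) = √(-20787 + (8/203)*(-1/43)*(3 + 8160 + 324800)) = √(-20787 + (8/203)*(-1/43)*332963) = √(-20787 - 2663704/8729) = √(-184113427/8729) = I*√1607126104283/8729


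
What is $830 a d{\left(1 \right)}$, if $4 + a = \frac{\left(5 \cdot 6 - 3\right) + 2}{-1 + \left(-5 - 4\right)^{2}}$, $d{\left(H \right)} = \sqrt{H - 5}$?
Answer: $- \frac{24153 i}{4} \approx - 6038.3 i$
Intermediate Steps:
$d{\left(H \right)} = \sqrt{-5 + H}$
$a = - \frac{291}{80}$ ($a = -4 + \frac{\left(5 \cdot 6 - 3\right) + 2}{-1 + \left(-5 - 4\right)^{2}} = -4 + \frac{\left(30 - 3\right) + 2}{-1 + \left(-9\right)^{2}} = -4 + \frac{27 + 2}{-1 + 81} = -4 + \frac{29}{80} = - \frac{291}{80} \approx -3.6375$)
$830 a d{\left(1 \right)} = 830 \left(- \frac{291 \sqrt{-5 + 1}}{80}\right) = 830 \left(- \frac{291 \sqrt{-4}}{80}\right) = 830 \left(- \frac{291 \cdot 2 i}{80}\right) = 830 \left(- \frac{291 i}{40}\right) = - \frac{24153 i}{4}$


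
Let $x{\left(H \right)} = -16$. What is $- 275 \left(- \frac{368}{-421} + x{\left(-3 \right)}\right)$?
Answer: $\frac{1751200}{421} \approx 4159.6$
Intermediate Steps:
$- 275 \left(- \frac{368}{-421} + x{\left(-3 \right)}\right) = - 275 \left(- \frac{368}{-421} - 16\right) = - 275 \left(\left(-368\right) \left(- \frac{1}{421}\right) - 16\right) = - 275 \left(\frac{368}{421} - 16\right) = \left(-275\right) \left(- \frac{6368}{421}\right) = \frac{1751200}{421}$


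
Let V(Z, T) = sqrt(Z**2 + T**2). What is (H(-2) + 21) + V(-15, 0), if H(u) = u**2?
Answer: 40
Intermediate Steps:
V(Z, T) = sqrt(T**2 + Z**2)
(H(-2) + 21) + V(-15, 0) = ((-2)**2 + 21) + sqrt(0**2 + (-15)**2) = (4 + 21) + sqrt(0 + 225) = 25 + sqrt(225) = 25 + 15 = 40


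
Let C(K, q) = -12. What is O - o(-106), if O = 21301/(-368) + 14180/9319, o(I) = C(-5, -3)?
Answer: -152133075/3429392 ≈ -44.362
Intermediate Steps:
o(I) = -12
O = -193285779/3429392 (O = 21301*(-1/368) + 14180*(1/9319) = -21301/368 + 14180/9319 = -193285779/3429392 ≈ -56.362)
O - o(-106) = -193285779/3429392 - 1*(-12) = -193285779/3429392 + 12 = -152133075/3429392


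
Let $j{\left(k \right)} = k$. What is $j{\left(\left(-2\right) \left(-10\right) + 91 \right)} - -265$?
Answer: $376$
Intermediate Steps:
$j{\left(\left(-2\right) \left(-10\right) + 91 \right)} - -265 = \left(\left(-2\right) \left(-10\right) + 91\right) - -265 = \left(20 + 91\right) + 265 = 111 + 265 = 376$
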